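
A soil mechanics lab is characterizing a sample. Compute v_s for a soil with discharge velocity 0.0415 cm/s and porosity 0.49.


Result: 0.08469 cm/s

Derivation:
Using v_s = v_d / n
v_s = 0.0415 / 0.49
v_s = 0.08469 cm/s


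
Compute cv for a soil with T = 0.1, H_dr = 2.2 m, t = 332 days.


Using cv = T * H_dr^2 / t
H_dr^2 = 2.2^2 = 4.84
cv = 0.1 * 4.84 / 332
cv = 0.00146 m^2/day


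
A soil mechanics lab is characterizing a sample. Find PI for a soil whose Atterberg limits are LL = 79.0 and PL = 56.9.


Using PI = LL - PL
PI = 79.0 - 56.9
PI = 22.1


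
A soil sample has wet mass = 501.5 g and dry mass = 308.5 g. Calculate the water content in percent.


Using w = (m_wet - m_dry) / m_dry * 100
m_wet - m_dry = 501.5 - 308.5 = 193.0 g
w = 193.0 / 308.5 * 100
w = 62.56 %


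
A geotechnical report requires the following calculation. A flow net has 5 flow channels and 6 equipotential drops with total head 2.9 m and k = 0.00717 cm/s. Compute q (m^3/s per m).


Convert k to m/s for unit consistency with H:
k = 0.00717 cm/s = 0.00717 / 100 m/s = 7.17e-05 m/s
Using q = k * H * Nf / Nd
Nf / Nd = 5 / 6 = 0.8333
q = 7.17e-05 * 2.9 * 0.8333
q = 0.0001733 m^3/s per m


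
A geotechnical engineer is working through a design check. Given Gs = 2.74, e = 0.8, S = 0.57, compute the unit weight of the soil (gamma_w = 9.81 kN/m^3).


Using gamma = gamma_w * (Gs + S*e) / (1 + e)
Numerator: Gs + S*e = 2.74 + 0.57*0.8 = 3.196
Denominator: 1 + e = 1 + 0.8 = 1.8
gamma = 9.81 * 3.196 / 1.8
gamma = 17.418 kN/m^3


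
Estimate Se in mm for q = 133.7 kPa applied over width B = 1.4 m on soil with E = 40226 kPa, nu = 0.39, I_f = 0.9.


Result: 3.551 mm

Derivation:
Using Se = q * B * (1 - nu^2) * I_f / E
1 - nu^2 = 1 - 0.39^2 = 0.8479
Se = 133.7 * 1.4 * 0.8479 * 0.9 / 40226
Se = 0.003551 m
Convert to mm: Se = 0.003551 * 1000 = 3.551 mm


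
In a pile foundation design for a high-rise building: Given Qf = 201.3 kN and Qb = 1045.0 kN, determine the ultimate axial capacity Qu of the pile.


Using Qu = Qf + Qb
Qu = 201.3 + 1045.0
Qu = 1246.3 kN


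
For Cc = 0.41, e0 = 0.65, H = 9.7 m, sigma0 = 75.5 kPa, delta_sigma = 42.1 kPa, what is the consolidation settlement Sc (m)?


Using Sc = Cc * H / (1 + e0) * log10((sigma0 + delta_sigma) / sigma0)
Stress ratio = (75.5 + 42.1) / 75.5 = 1.55762
log10(1.55762) = 0.19246
Cc * H / (1 + e0) = 0.41 * 9.7 / (1 + 0.65) = 2.4103
Sc = 2.4103 * 0.19246
Sc = 0.4639 m


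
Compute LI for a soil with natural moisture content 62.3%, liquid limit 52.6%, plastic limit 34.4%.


First compute the plasticity index:
PI = LL - PL = 52.6 - 34.4 = 18.2
Then compute the liquidity index:
LI = (w - PL) / PI
LI = (62.3 - 34.4) / 18.2
LI = 1.533


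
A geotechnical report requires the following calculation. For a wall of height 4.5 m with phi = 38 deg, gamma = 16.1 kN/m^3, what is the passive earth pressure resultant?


Result: 685.26 kN/m

Derivation:
Compute passive earth pressure coefficient:
Kp = tan^2(45 + phi/2) = tan^2(64.0) = 4.203746
Compute passive force:
Pp = 0.5 * Kp * gamma * H^2
Pp = 0.5 * 4.203746 * 16.1 * 4.5^2
Pp = 685.26 kN/m


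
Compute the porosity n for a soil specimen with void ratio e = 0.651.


Using the relation n = e / (1 + e)
n = 0.651 / (1 + 0.651)
n = 0.651 / 1.651
n = 0.3943


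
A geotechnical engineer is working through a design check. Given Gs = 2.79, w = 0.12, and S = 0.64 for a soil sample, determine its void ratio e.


Using the relation e = Gs * w / S
e = 2.79 * 0.12 / 0.64
e = 0.5231


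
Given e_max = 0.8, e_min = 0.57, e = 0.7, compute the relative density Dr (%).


Result: 43.48 %

Derivation:
Using Dr = (e_max - e) / (e_max - e_min) * 100
e_max - e = 0.8 - 0.7 = 0.1
e_max - e_min = 0.8 - 0.57 = 0.23
Dr = 0.1 / 0.23 * 100
Dr = 43.48 %


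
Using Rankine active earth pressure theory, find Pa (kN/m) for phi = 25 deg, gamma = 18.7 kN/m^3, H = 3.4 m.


Compute active earth pressure coefficient:
Ka = tan^2(45 - phi/2) = tan^2(32.5) = 0.405859
Compute active force:
Pa = 0.5 * Ka * gamma * H^2
Pa = 0.5 * 0.405859 * 18.7 * 3.4^2
Pa = 43.87 kN/m


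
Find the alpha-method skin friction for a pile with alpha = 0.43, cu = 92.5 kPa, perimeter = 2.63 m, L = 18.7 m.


Result: 1956.17 kN

Derivation:
Using Qs = alpha * cu * perimeter * L
Qs = 0.43 * 92.5 * 2.63 * 18.7
Qs = 1956.17 kN


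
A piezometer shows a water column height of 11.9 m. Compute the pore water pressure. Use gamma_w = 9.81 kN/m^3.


Result: 116.74 kPa

Derivation:
Using u = gamma_w * h_w
u = 9.81 * 11.9
u = 116.74 kPa


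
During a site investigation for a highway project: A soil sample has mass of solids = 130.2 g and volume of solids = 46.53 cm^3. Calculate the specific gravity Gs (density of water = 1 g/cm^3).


Result: 2.798

Derivation:
Using Gs = m_s / (V_s * rho_w)
Since rho_w = 1 g/cm^3:
Gs = 130.2 / 46.53
Gs = 2.798


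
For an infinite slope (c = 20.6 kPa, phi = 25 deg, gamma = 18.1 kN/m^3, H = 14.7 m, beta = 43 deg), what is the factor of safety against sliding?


Result: 0.655

Derivation:
Using Fs = c / (gamma*H*sin(beta)*cos(beta)) + tan(phi)/tan(beta)
Cohesion contribution = 20.6 / (18.1*14.7*sin(43)*cos(43))
Cohesion contribution = 0.155225
Friction contribution = tan(25)/tan(43) = 0.500054
Fs = 0.155225 + 0.500054
Fs = 0.655


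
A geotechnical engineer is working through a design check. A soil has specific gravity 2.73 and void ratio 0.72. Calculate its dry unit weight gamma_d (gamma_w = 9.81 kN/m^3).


Using gamma_d = Gs * gamma_w / (1 + e)
gamma_d = 2.73 * 9.81 / (1 + 0.72)
gamma_d = 2.73 * 9.81 / 1.72
gamma_d = 15.571 kN/m^3


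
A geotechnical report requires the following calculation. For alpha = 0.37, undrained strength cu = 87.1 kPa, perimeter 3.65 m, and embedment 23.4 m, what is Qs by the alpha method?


Result: 2752.51 kN

Derivation:
Using Qs = alpha * cu * perimeter * L
Qs = 0.37 * 87.1 * 3.65 * 23.4
Qs = 2752.51 kN


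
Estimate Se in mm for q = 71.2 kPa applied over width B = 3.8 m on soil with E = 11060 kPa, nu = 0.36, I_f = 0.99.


Using Se = q * B * (1 - nu^2) * I_f / E
1 - nu^2 = 1 - 0.36^2 = 0.8704
Se = 71.2 * 3.8 * 0.8704 * 0.99 / 11060
Se = 0.021080 m
Convert to mm: Se = 0.021080 * 1000 = 21.08 mm


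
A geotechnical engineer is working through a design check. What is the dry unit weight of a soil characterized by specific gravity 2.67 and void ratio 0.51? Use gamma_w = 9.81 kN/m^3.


Result: 17.346 kN/m^3

Derivation:
Using gamma_d = Gs * gamma_w / (1 + e)
gamma_d = 2.67 * 9.81 / (1 + 0.51)
gamma_d = 2.67 * 9.81 / 1.51
gamma_d = 17.346 kN/m^3


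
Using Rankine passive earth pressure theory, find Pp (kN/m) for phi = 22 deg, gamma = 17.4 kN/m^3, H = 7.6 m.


Compute passive earth pressure coefficient:
Kp = tan^2(45 + phi/2) = tan^2(56.0) = 2.197987
Compute passive force:
Pp = 0.5 * Kp * gamma * H^2
Pp = 0.5 * 2.197987 * 17.4 * 7.6^2
Pp = 1104.51 kN/m


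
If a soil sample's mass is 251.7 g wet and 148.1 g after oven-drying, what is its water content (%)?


Using w = (m_wet - m_dry) / m_dry * 100
m_wet - m_dry = 251.7 - 148.1 = 103.6 g
w = 103.6 / 148.1 * 100
w = 69.95 %


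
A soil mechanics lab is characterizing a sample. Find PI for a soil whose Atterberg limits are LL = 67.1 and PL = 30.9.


Using PI = LL - PL
PI = 67.1 - 30.9
PI = 36.2


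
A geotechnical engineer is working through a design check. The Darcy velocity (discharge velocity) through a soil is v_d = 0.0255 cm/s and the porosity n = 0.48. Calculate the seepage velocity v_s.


Using v_s = v_d / n
v_s = 0.0255 / 0.48
v_s = 0.05312 cm/s


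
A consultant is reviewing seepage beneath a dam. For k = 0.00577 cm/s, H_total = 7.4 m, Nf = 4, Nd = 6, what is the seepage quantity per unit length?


Convert k to m/s for unit consistency with H:
k = 0.00577 cm/s = 0.00577 / 100 m/s = 5.77e-05 m/s
Using q = k * H * Nf / Nd
Nf / Nd = 4 / 6 = 0.6667
q = 5.77e-05 * 7.4 * 0.6667
q = 0.0002847 m^3/s per m


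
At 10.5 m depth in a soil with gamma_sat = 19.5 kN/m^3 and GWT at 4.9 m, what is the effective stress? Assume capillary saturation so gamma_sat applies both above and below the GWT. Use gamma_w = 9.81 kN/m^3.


Total stress = gamma_sat * depth
sigma = 19.5 * 10.5 = 204.75 kPa
Pore water pressure u = gamma_w * (depth - d_wt)
u = 9.81 * (10.5 - 4.9) = 54.936 kPa
Effective stress = sigma - u
sigma' = 204.75 - 54.936 = 149.81 kPa


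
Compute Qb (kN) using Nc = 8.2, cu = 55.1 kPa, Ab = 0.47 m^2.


Using Qb = Nc * cu * Ab
Qb = 8.2 * 55.1 * 0.47
Qb = 212.36 kN


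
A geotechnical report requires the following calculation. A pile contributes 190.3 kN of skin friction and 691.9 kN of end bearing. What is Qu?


Result: 882.2 kN

Derivation:
Using Qu = Qf + Qb
Qu = 190.3 + 691.9
Qu = 882.2 kN


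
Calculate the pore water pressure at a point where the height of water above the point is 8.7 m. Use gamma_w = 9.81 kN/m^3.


Using u = gamma_w * h_w
u = 9.81 * 8.7
u = 85.35 kPa


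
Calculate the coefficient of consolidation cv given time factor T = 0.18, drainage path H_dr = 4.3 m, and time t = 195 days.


Using cv = T * H_dr^2 / t
H_dr^2 = 4.3^2 = 18.49
cv = 0.18 * 18.49 / 195
cv = 0.01707 m^2/day


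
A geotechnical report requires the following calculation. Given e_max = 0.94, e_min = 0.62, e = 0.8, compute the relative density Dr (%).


Using Dr = (e_max - e) / (e_max - e_min) * 100
e_max - e = 0.94 - 0.8 = 0.14
e_max - e_min = 0.94 - 0.62 = 0.32
Dr = 0.14 / 0.32 * 100
Dr = 43.75 %


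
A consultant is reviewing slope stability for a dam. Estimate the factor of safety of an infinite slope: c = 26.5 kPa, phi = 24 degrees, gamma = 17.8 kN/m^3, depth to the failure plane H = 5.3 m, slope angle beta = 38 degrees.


Using Fs = c / (gamma*H*sin(beta)*cos(beta)) + tan(phi)/tan(beta)
Cohesion contribution = 26.5 / (17.8*5.3*sin(38)*cos(38))
Cohesion contribution = 0.578996
Friction contribution = tan(24)/tan(38) = 0.569867
Fs = 0.578996 + 0.569867
Fs = 1.149


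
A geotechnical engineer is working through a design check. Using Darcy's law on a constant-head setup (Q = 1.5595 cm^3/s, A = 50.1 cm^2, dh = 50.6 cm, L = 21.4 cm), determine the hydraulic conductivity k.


Compute hydraulic gradient:
i = dh / L = 50.6 / 21.4 = 2.36449
Then apply Darcy's law:
k = Q / (A * i)
k = 1.5595 / (50.1 * 2.36449)
k = 1.5595 / 118.461
k = 0.013165 cm/s


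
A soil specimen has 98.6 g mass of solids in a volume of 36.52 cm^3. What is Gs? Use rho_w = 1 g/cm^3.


Result: 2.7

Derivation:
Using Gs = m_s / (V_s * rho_w)
Since rho_w = 1 g/cm^3:
Gs = 98.6 / 36.52
Gs = 2.7


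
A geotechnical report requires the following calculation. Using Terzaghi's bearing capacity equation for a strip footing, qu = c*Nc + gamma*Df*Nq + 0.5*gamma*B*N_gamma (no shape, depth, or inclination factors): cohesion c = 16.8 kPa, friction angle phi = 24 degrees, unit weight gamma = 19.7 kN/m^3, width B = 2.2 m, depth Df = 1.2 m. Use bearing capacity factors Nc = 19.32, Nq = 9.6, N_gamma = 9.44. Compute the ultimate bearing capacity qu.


Result: 756.08 kPa

Derivation:
Compute qu = c*Nc + gamma*Df*Nq + 0.5*gamma*B*N_gamma
Term 1: 16.8 * 19.32 = 324.576
Term 2: 19.7 * 1.2 * 9.6 = 226.944
Term 3: 0.5 * 19.7 * 2.2 * 9.44 = 204.5648
qu = 324.576 + 226.944 + 204.5648
qu = 756.08 kPa


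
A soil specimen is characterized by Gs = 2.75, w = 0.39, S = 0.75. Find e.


Using the relation e = Gs * w / S
e = 2.75 * 0.39 / 0.75
e = 1.43


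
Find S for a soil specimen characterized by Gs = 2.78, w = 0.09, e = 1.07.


Using S = Gs * w / e
S = 2.78 * 0.09 / 1.07
S = 0.2338


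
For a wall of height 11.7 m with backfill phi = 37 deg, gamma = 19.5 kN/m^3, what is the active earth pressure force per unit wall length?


Result: 331.78 kN/m

Derivation:
Compute active earth pressure coefficient:
Ka = tan^2(45 - phi/2) = tan^2(26.5) = 0.248584
Compute active force:
Pa = 0.5 * Ka * gamma * H^2
Pa = 0.5 * 0.248584 * 19.5 * 11.7^2
Pa = 331.78 kN/m


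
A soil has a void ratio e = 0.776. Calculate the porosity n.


Result: 0.4369

Derivation:
Using the relation n = e / (1 + e)
n = 0.776 / (1 + 0.776)
n = 0.776 / 1.776
n = 0.4369


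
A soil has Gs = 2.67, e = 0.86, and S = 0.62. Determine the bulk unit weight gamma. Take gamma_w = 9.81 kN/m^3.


Using gamma = gamma_w * (Gs + S*e) / (1 + e)
Numerator: Gs + S*e = 2.67 + 0.62*0.86 = 3.2032
Denominator: 1 + e = 1 + 0.86 = 1.86
gamma = 9.81 * 3.2032 / 1.86
gamma = 16.894 kN/m^3


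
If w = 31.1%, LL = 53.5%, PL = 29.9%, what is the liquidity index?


Result: 0.051

Derivation:
First compute the plasticity index:
PI = LL - PL = 53.5 - 29.9 = 23.6
Then compute the liquidity index:
LI = (w - PL) / PI
LI = (31.1 - 29.9) / 23.6
LI = 0.051


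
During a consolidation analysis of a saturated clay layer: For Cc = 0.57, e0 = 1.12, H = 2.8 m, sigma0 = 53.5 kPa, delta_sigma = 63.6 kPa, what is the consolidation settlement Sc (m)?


Result: 0.2561 m

Derivation:
Using Sc = Cc * H / (1 + e0) * log10((sigma0 + delta_sigma) / sigma0)
Stress ratio = (53.5 + 63.6) / 53.5 = 2.18879
log10(2.18879) = 0.340203
Cc * H / (1 + e0) = 0.57 * 2.8 / (1 + 1.12) = 0.75283
Sc = 0.75283 * 0.340203
Sc = 0.2561 m


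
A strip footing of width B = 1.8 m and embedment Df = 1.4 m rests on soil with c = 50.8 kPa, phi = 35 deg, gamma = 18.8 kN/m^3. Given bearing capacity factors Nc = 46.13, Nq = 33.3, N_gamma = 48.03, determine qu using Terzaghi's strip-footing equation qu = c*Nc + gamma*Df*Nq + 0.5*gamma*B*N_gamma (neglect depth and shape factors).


Compute qu = c*Nc + gamma*Df*Nq + 0.5*gamma*B*N_gamma
Term 1: 50.8 * 46.13 = 2343.404
Term 2: 18.8 * 1.4 * 33.3 = 876.456
Term 3: 0.5 * 18.8 * 1.8 * 48.03 = 812.6676
qu = 2343.404 + 876.456 + 812.6676
qu = 4032.53 kPa


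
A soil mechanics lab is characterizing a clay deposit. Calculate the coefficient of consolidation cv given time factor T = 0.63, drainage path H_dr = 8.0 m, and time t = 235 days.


Using cv = T * H_dr^2 / t
H_dr^2 = 8.0^2 = 64.0
cv = 0.63 * 64.0 / 235
cv = 0.17157 m^2/day


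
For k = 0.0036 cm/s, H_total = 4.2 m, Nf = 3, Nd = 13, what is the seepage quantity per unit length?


Convert k to m/s for unit consistency with H:
k = 0.0036 cm/s = 0.0036 / 100 m/s = 3.6e-05 m/s
Using q = k * H * Nf / Nd
Nf / Nd = 3 / 13 = 0.2308
q = 3.6e-05 * 4.2 * 0.2308
q = 3.489e-05 m^3/s per m


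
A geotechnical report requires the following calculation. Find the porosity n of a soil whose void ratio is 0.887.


Using the relation n = e / (1 + e)
n = 0.887 / (1 + 0.887)
n = 0.887 / 1.887
n = 0.4701


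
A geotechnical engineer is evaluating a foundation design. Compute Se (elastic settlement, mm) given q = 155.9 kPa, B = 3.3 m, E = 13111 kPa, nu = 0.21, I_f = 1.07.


Using Se = q * B * (1 - nu^2) * I_f / E
1 - nu^2 = 1 - 0.21^2 = 0.9559
Se = 155.9 * 3.3 * 0.9559 * 1.07 / 13111
Se = 0.040135 m
Convert to mm: Se = 0.040135 * 1000 = 40.135 mm


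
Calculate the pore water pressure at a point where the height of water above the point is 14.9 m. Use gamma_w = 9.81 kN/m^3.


Result: 146.17 kPa

Derivation:
Using u = gamma_w * h_w
u = 9.81 * 14.9
u = 146.17 kPa


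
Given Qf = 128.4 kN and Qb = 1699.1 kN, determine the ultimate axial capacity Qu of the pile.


Result: 1827.5 kN

Derivation:
Using Qu = Qf + Qb
Qu = 128.4 + 1699.1
Qu = 1827.5 kN


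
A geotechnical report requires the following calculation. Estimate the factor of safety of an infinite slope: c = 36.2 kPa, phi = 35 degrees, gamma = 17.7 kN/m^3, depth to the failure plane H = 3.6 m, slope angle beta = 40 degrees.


Using Fs = c / (gamma*H*sin(beta)*cos(beta)) + tan(phi)/tan(beta)
Cohesion contribution = 36.2 / (17.7*3.6*sin(40)*cos(40))
Cohesion contribution = 1.15375
Friction contribution = tan(35)/tan(40) = 0.834475
Fs = 1.15375 + 0.834475
Fs = 1.988


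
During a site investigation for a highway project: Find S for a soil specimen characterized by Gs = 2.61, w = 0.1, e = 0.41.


Using S = Gs * w / e
S = 2.61 * 0.1 / 0.41
S = 0.6366


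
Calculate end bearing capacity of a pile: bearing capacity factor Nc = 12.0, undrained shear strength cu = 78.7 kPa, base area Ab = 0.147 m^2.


Result: 138.83 kN

Derivation:
Using Qb = Nc * cu * Ab
Qb = 12.0 * 78.7 * 0.147
Qb = 138.83 kN


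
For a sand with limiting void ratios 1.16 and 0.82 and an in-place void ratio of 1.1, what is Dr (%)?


Using Dr = (e_max - e) / (e_max - e_min) * 100
e_max - e = 1.16 - 1.1 = 0.06
e_max - e_min = 1.16 - 0.82 = 0.34
Dr = 0.06 / 0.34 * 100
Dr = 17.65 %


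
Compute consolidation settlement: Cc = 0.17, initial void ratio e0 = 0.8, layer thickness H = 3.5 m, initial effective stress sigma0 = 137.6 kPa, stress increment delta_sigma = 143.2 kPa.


Using Sc = Cc * H / (1 + e0) * log10((sigma0 + delta_sigma) / sigma0)
Stress ratio = (137.6 + 143.2) / 137.6 = 2.0407
log10(2.0407) = 0.309779
Cc * H / (1 + e0) = 0.17 * 3.5 / (1 + 0.8) = 0.330556
Sc = 0.330556 * 0.309779
Sc = 0.1024 m


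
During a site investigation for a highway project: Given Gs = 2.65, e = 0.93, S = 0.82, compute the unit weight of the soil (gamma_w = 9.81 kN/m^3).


Using gamma = gamma_w * (Gs + S*e) / (1 + e)
Numerator: Gs + S*e = 2.65 + 0.82*0.93 = 3.4126
Denominator: 1 + e = 1 + 0.93 = 1.93
gamma = 9.81 * 3.4126 / 1.93
gamma = 17.346 kN/m^3


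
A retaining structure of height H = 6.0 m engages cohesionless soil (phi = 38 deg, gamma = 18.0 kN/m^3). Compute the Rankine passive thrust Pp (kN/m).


Result: 1362.01 kN/m

Derivation:
Compute passive earth pressure coefficient:
Kp = tan^2(45 + phi/2) = tan^2(64.0) = 4.203746
Compute passive force:
Pp = 0.5 * Kp * gamma * H^2
Pp = 0.5 * 4.203746 * 18.0 * 6.0^2
Pp = 1362.01 kN/m


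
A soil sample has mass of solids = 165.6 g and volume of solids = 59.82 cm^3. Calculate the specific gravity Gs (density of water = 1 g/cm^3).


Result: 2.768

Derivation:
Using Gs = m_s / (V_s * rho_w)
Since rho_w = 1 g/cm^3:
Gs = 165.6 / 59.82
Gs = 2.768


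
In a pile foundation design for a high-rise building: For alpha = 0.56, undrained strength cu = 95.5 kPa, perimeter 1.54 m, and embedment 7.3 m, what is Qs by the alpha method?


Result: 601.22 kN

Derivation:
Using Qs = alpha * cu * perimeter * L
Qs = 0.56 * 95.5 * 1.54 * 7.3
Qs = 601.22 kN


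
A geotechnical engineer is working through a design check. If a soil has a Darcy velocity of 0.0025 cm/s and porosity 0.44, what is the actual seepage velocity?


Using v_s = v_d / n
v_s = 0.0025 / 0.44
v_s = 0.00568 cm/s


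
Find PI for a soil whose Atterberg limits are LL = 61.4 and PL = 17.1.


Using PI = LL - PL
PI = 61.4 - 17.1
PI = 44.3


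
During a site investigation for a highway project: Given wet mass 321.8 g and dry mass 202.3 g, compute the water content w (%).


Using w = (m_wet - m_dry) / m_dry * 100
m_wet - m_dry = 321.8 - 202.3 = 119.5 g
w = 119.5 / 202.3 * 100
w = 59.07 %


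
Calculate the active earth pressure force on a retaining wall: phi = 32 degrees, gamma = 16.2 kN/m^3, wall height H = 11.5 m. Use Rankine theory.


Result: 329.14 kN/m

Derivation:
Compute active earth pressure coefficient:
Ka = tan^2(45 - phi/2) = tan^2(29.0) = 0.307259
Compute active force:
Pa = 0.5 * Ka * gamma * H^2
Pa = 0.5 * 0.307259 * 16.2 * 11.5^2
Pa = 329.14 kN/m


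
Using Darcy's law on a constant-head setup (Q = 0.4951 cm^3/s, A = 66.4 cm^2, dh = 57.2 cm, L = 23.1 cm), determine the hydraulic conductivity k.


Compute hydraulic gradient:
i = dh / L = 57.2 / 23.1 = 2.47619
Then apply Darcy's law:
k = Q / (A * i)
k = 0.4951 / (66.4 * 2.47619)
k = 0.4951 / 164.419
k = 0.003011 cm/s


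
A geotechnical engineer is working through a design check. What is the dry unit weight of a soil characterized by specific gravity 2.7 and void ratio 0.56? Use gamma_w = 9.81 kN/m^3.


Using gamma_d = Gs * gamma_w / (1 + e)
gamma_d = 2.7 * 9.81 / (1 + 0.56)
gamma_d = 2.7 * 9.81 / 1.56
gamma_d = 16.979 kN/m^3


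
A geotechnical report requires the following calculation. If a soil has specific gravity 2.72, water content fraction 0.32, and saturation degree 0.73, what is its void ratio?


Using the relation e = Gs * w / S
e = 2.72 * 0.32 / 0.73
e = 1.1923


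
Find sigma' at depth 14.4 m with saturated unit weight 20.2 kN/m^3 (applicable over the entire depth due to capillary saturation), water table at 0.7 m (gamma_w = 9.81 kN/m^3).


Result: 156.48 kPa

Derivation:
Total stress = gamma_sat * depth
sigma = 20.2 * 14.4 = 290.88 kPa
Pore water pressure u = gamma_w * (depth - d_wt)
u = 9.81 * (14.4 - 0.7) = 134.397 kPa
Effective stress = sigma - u
sigma' = 290.88 - 134.397 = 156.48 kPa


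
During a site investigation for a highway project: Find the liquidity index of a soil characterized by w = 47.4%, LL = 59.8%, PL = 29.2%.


Result: 0.595

Derivation:
First compute the plasticity index:
PI = LL - PL = 59.8 - 29.2 = 30.6
Then compute the liquidity index:
LI = (w - PL) / PI
LI = (47.4 - 29.2) / 30.6
LI = 0.595


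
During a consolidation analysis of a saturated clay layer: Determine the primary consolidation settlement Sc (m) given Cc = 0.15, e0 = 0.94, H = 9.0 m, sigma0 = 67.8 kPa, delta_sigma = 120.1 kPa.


Result: 0.3081 m

Derivation:
Using Sc = Cc * H / (1 + e0) * log10((sigma0 + delta_sigma) / sigma0)
Stress ratio = (67.8 + 120.1) / 67.8 = 2.77139
log10(2.77139) = 0.442697
Cc * H / (1 + e0) = 0.15 * 9.0 / (1 + 0.94) = 0.695876
Sc = 0.695876 * 0.442697
Sc = 0.3081 m


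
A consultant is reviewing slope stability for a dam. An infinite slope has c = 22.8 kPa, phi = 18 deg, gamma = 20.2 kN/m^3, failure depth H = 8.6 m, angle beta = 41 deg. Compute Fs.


Using Fs = c / (gamma*H*sin(beta)*cos(beta)) + tan(phi)/tan(beta)
Cohesion contribution = 22.8 / (20.2*8.6*sin(41)*cos(41))
Cohesion contribution = 0.265071
Friction contribution = tan(18)/tan(41) = 0.373777
Fs = 0.265071 + 0.373777
Fs = 0.639


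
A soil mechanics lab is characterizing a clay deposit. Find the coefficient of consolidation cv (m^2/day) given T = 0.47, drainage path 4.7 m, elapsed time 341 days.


Using cv = T * H_dr^2 / t
H_dr^2 = 4.7^2 = 22.09
cv = 0.47 * 22.09 / 341
cv = 0.03045 m^2/day


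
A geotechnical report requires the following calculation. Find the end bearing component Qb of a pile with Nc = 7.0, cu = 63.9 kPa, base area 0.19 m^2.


Using Qb = Nc * cu * Ab
Qb = 7.0 * 63.9 * 0.19
Qb = 84.99 kN


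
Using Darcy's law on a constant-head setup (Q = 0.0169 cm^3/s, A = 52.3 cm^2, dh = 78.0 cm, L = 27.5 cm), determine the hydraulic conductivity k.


Result: 0.000114 cm/s

Derivation:
Compute hydraulic gradient:
i = dh / L = 78.0 / 27.5 = 2.83636
Then apply Darcy's law:
k = Q / (A * i)
k = 0.0169 / (52.3 * 2.83636)
k = 0.0169 / 148.342
k = 0.000114 cm/s


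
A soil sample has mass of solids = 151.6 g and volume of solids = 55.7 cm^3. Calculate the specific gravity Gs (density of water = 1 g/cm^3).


Result: 2.722

Derivation:
Using Gs = m_s / (V_s * rho_w)
Since rho_w = 1 g/cm^3:
Gs = 151.6 / 55.7
Gs = 2.722


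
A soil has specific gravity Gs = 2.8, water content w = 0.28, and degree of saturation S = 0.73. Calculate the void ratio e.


Using the relation e = Gs * w / S
e = 2.8 * 0.28 / 0.73
e = 1.074


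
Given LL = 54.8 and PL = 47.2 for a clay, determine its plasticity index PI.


Using PI = LL - PL
PI = 54.8 - 47.2
PI = 7.6


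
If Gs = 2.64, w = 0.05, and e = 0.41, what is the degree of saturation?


Using S = Gs * w / e
S = 2.64 * 0.05 / 0.41
S = 0.322


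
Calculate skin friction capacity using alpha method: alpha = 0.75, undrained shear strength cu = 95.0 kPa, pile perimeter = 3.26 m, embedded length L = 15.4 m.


Using Qs = alpha * cu * perimeter * L
Qs = 0.75 * 95.0 * 3.26 * 15.4
Qs = 3577.03 kN


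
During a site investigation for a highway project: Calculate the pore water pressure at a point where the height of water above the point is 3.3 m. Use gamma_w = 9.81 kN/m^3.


Result: 32.37 kPa

Derivation:
Using u = gamma_w * h_w
u = 9.81 * 3.3
u = 32.37 kPa


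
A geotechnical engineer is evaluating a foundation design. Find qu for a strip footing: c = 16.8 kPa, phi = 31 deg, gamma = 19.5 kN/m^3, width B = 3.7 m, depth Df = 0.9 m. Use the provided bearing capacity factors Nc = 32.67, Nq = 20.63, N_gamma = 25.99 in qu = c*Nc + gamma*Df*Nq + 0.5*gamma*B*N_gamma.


Compute qu = c*Nc + gamma*Df*Nq + 0.5*gamma*B*N_gamma
Term 1: 16.8 * 32.67 = 548.856
Term 2: 19.5 * 0.9 * 20.63 = 362.0565
Term 3: 0.5 * 19.5 * 3.7 * 25.99 = 937.58925
qu = 548.856 + 362.0565 + 937.58925
qu = 1848.5 kPa


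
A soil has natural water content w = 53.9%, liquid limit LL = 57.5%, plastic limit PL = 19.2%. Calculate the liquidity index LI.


First compute the plasticity index:
PI = LL - PL = 57.5 - 19.2 = 38.3
Then compute the liquidity index:
LI = (w - PL) / PI
LI = (53.9 - 19.2) / 38.3
LI = 0.906


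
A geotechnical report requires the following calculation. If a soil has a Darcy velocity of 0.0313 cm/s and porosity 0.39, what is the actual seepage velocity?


Result: 0.08026 cm/s

Derivation:
Using v_s = v_d / n
v_s = 0.0313 / 0.39
v_s = 0.08026 cm/s


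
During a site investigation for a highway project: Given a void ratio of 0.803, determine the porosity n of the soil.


Using the relation n = e / (1 + e)
n = 0.803 / (1 + 0.803)
n = 0.803 / 1.803
n = 0.4454


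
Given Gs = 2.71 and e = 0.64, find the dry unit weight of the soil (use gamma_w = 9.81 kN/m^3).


Using gamma_d = Gs * gamma_w / (1 + e)
gamma_d = 2.71 * 9.81 / (1 + 0.64)
gamma_d = 2.71 * 9.81 / 1.64
gamma_d = 16.21 kN/m^3


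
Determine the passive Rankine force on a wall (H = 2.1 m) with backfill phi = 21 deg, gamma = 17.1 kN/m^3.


Result: 79.82 kN/m

Derivation:
Compute passive earth pressure coefficient:
Kp = tan^2(45 + phi/2) = tan^2(55.5) = 2.117051
Compute passive force:
Pp = 0.5 * Kp * gamma * H^2
Pp = 0.5 * 2.117051 * 17.1 * 2.1^2
Pp = 79.82 kN/m


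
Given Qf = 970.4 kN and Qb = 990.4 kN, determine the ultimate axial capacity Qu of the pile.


Result: 1960.8 kN

Derivation:
Using Qu = Qf + Qb
Qu = 970.4 + 990.4
Qu = 1960.8 kN


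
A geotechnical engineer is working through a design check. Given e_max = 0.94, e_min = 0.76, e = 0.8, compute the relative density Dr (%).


Using Dr = (e_max - e) / (e_max - e_min) * 100
e_max - e = 0.94 - 0.8 = 0.14
e_max - e_min = 0.94 - 0.76 = 0.18
Dr = 0.14 / 0.18 * 100
Dr = 77.78 %


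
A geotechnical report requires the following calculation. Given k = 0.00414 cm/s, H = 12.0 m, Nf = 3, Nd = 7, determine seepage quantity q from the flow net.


Convert k to m/s for unit consistency with H:
k = 0.00414 cm/s = 0.00414 / 100 m/s = 4.14e-05 m/s
Using q = k * H * Nf / Nd
Nf / Nd = 3 / 7 = 0.4286
q = 4.14e-05 * 12.0 * 0.4286
q = 0.0002129 m^3/s per m


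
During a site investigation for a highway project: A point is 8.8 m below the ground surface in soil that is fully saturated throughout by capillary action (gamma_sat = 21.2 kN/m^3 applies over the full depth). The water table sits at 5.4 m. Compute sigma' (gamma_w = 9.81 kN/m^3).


Result: 153.21 kPa

Derivation:
Total stress = gamma_sat * depth
sigma = 21.2 * 8.8 = 186.56 kPa
Pore water pressure u = gamma_w * (depth - d_wt)
u = 9.81 * (8.8 - 5.4) = 33.354 kPa
Effective stress = sigma - u
sigma' = 186.56 - 33.354 = 153.21 kPa


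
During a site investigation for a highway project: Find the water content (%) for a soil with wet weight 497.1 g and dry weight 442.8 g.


Result: 12.26 %

Derivation:
Using w = (m_wet - m_dry) / m_dry * 100
m_wet - m_dry = 497.1 - 442.8 = 54.3 g
w = 54.3 / 442.8 * 100
w = 12.26 %


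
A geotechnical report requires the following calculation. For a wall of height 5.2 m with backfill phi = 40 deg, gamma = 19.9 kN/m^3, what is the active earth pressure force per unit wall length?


Compute active earth pressure coefficient:
Ka = tan^2(45 - phi/2) = tan^2(25.0) = 0.217443
Compute active force:
Pa = 0.5 * Ka * gamma * H^2
Pa = 0.5 * 0.217443 * 19.9 * 5.2^2
Pa = 58.5 kN/m


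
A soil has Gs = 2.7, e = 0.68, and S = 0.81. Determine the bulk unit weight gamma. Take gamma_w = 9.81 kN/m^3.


Result: 18.982 kN/m^3

Derivation:
Using gamma = gamma_w * (Gs + S*e) / (1 + e)
Numerator: Gs + S*e = 2.7 + 0.81*0.68 = 3.2508
Denominator: 1 + e = 1 + 0.68 = 1.68
gamma = 9.81 * 3.2508 / 1.68
gamma = 18.982 kN/m^3


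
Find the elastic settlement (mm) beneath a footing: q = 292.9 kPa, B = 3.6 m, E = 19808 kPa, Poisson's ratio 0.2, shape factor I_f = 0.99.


Using Se = q * B * (1 - nu^2) * I_f / E
1 - nu^2 = 1 - 0.2^2 = 0.96
Se = 292.9 * 3.6 * 0.96 * 0.99 / 19808
Se = 0.050593 m
Convert to mm: Se = 0.050593 * 1000 = 50.593 mm


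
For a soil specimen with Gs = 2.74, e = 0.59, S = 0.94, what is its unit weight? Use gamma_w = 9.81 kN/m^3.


Result: 20.327 kN/m^3

Derivation:
Using gamma = gamma_w * (Gs + S*e) / (1 + e)
Numerator: Gs + S*e = 2.74 + 0.94*0.59 = 3.2946
Denominator: 1 + e = 1 + 0.59 = 1.59
gamma = 9.81 * 3.2946 / 1.59
gamma = 20.327 kN/m^3


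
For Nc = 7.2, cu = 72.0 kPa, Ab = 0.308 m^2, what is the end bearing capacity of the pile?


Result: 159.67 kN

Derivation:
Using Qb = Nc * cu * Ab
Qb = 7.2 * 72.0 * 0.308
Qb = 159.67 kN


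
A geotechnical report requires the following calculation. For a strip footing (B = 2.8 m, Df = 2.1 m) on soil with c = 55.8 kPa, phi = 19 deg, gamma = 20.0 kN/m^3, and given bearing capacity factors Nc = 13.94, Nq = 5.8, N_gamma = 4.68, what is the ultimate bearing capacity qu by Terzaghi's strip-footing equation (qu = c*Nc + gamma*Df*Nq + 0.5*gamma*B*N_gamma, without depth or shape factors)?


Result: 1152.49 kPa

Derivation:
Compute qu = c*Nc + gamma*Df*Nq + 0.5*gamma*B*N_gamma
Term 1: 55.8 * 13.94 = 777.852
Term 2: 20.0 * 2.1 * 5.8 = 243.6
Term 3: 0.5 * 20.0 * 2.8 * 4.68 = 131.04
qu = 777.852 + 243.6 + 131.04
qu = 1152.49 kPa


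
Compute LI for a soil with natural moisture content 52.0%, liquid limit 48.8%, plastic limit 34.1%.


First compute the plasticity index:
PI = LL - PL = 48.8 - 34.1 = 14.7
Then compute the liquidity index:
LI = (w - PL) / PI
LI = (52.0 - 34.1) / 14.7
LI = 1.218


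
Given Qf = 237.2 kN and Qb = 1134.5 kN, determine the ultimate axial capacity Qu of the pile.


Using Qu = Qf + Qb
Qu = 237.2 + 1134.5
Qu = 1371.7 kN


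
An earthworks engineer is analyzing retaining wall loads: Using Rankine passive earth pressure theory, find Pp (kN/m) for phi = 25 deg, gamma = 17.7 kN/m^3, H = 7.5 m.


Compute passive earth pressure coefficient:
Kp = tan^2(45 + phi/2) = tan^2(57.5) = 2.463913
Compute passive force:
Pp = 0.5 * Kp * gamma * H^2
Pp = 0.5 * 2.463913 * 17.7 * 7.5^2
Pp = 1226.57 kN/m


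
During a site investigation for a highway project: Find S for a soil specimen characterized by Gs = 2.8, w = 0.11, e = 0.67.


Using S = Gs * w / e
S = 2.8 * 0.11 / 0.67
S = 0.4597


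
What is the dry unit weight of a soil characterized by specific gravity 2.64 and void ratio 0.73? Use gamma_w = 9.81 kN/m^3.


Using gamma_d = Gs * gamma_w / (1 + e)
gamma_d = 2.64 * 9.81 / (1 + 0.73)
gamma_d = 2.64 * 9.81 / 1.73
gamma_d = 14.97 kN/m^3


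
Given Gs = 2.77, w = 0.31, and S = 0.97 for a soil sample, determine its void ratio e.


Using the relation e = Gs * w / S
e = 2.77 * 0.31 / 0.97
e = 0.8853


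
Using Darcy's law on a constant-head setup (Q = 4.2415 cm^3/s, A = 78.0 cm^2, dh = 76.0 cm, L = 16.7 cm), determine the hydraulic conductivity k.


Compute hydraulic gradient:
i = dh / L = 76.0 / 16.7 = 4.5509
Then apply Darcy's law:
k = Q / (A * i)
k = 4.2415 / (78.0 * 4.5509)
k = 4.2415 / 354.97
k = 0.011949 cm/s


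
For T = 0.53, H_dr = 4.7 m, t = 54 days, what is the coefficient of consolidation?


Using cv = T * H_dr^2 / t
H_dr^2 = 4.7^2 = 22.09
cv = 0.53 * 22.09 / 54
cv = 0.21681 m^2/day


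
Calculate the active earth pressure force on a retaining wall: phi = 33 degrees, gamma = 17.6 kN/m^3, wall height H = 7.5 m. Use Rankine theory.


Result: 145.93 kN/m

Derivation:
Compute active earth pressure coefficient:
Ka = tan^2(45 - phi/2) = tan^2(28.5) = 0.294801
Compute active force:
Pa = 0.5 * Ka * gamma * H^2
Pa = 0.5 * 0.294801 * 17.6 * 7.5^2
Pa = 145.93 kN/m


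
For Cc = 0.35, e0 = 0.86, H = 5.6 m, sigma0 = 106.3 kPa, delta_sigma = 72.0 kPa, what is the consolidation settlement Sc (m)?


Using Sc = Cc * H / (1 + e0) * log10((sigma0 + delta_sigma) / sigma0)
Stress ratio = (106.3 + 72.0) / 106.3 = 1.67733
log10(1.67733) = 0.224618
Cc * H / (1 + e0) = 0.35 * 5.6 / (1 + 0.86) = 1.05376
Sc = 1.05376 * 0.224618
Sc = 0.2367 m


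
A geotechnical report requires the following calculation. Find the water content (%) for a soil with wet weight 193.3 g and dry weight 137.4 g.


Using w = (m_wet - m_dry) / m_dry * 100
m_wet - m_dry = 193.3 - 137.4 = 55.9 g
w = 55.9 / 137.4 * 100
w = 40.68 %


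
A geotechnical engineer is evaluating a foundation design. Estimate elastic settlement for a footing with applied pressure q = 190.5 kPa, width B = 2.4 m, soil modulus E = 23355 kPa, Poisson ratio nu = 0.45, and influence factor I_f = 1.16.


Using Se = q * B * (1 - nu^2) * I_f / E
1 - nu^2 = 1 - 0.45^2 = 0.7975
Se = 190.5 * 2.4 * 0.7975 * 1.16 / 23355
Se = 0.018110 m
Convert to mm: Se = 0.018110 * 1000 = 18.11 mm


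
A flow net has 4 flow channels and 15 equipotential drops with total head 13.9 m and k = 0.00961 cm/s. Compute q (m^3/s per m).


Convert k to m/s for unit consistency with H:
k = 0.00961 cm/s = 0.00961 / 100 m/s = 9.61e-05 m/s
Using q = k * H * Nf / Nd
Nf / Nd = 4 / 15 = 0.2667
q = 9.61e-05 * 13.9 * 0.2667
q = 0.0003562 m^3/s per m


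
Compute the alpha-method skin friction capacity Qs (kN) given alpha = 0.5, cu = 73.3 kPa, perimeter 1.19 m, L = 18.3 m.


Using Qs = alpha * cu * perimeter * L
Qs = 0.5 * 73.3 * 1.19 * 18.3
Qs = 798.13 kN


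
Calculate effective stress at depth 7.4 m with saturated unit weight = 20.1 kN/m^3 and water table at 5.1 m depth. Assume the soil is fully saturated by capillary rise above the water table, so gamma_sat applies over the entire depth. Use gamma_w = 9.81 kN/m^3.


Result: 126.18 kPa

Derivation:
Total stress = gamma_sat * depth
sigma = 20.1 * 7.4 = 148.74 kPa
Pore water pressure u = gamma_w * (depth - d_wt)
u = 9.81 * (7.4 - 5.1) = 22.563 kPa
Effective stress = sigma - u
sigma' = 148.74 - 22.563 = 126.18 kPa


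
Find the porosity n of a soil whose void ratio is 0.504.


Using the relation n = e / (1 + e)
n = 0.504 / (1 + 0.504)
n = 0.504 / 1.504
n = 0.3351


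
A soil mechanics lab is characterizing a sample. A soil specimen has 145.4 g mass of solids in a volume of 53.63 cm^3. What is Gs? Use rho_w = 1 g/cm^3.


Result: 2.711

Derivation:
Using Gs = m_s / (V_s * rho_w)
Since rho_w = 1 g/cm^3:
Gs = 145.4 / 53.63
Gs = 2.711


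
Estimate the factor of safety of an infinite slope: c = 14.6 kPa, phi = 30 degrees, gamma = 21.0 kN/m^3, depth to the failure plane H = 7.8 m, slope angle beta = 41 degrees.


Using Fs = c / (gamma*H*sin(beta)*cos(beta)) + tan(phi)/tan(beta)
Cohesion contribution = 14.6 / (21.0*7.8*sin(41)*cos(41))
Cohesion contribution = 0.180018
Friction contribution = tan(30)/tan(41) = 0.664166
Fs = 0.180018 + 0.664166
Fs = 0.844


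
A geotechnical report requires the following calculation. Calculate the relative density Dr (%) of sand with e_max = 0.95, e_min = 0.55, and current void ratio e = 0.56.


Result: 97.5 %

Derivation:
Using Dr = (e_max - e) / (e_max - e_min) * 100
e_max - e = 0.95 - 0.56 = 0.39
e_max - e_min = 0.95 - 0.55 = 0.4
Dr = 0.39 / 0.4 * 100
Dr = 97.5 %


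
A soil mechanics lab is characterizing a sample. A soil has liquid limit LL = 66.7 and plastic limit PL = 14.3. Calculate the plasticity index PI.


Using PI = LL - PL
PI = 66.7 - 14.3
PI = 52.4


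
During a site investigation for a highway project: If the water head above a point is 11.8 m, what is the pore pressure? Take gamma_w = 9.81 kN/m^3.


Result: 115.76 kPa

Derivation:
Using u = gamma_w * h_w
u = 9.81 * 11.8
u = 115.76 kPa


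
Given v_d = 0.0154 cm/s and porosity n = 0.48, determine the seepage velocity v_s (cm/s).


Using v_s = v_d / n
v_s = 0.0154 / 0.48
v_s = 0.03208 cm/s


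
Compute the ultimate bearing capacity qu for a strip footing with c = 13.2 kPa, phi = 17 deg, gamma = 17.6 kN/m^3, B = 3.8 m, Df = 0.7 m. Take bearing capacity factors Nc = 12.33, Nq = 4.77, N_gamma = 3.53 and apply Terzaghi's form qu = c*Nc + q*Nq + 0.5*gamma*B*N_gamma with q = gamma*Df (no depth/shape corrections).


Compute qu = c*Nc + gamma*Df*Nq + 0.5*gamma*B*N_gamma
Term 1: 13.2 * 12.33 = 162.756
Term 2: 17.6 * 0.7 * 4.77 = 58.7664
Term 3: 0.5 * 17.6 * 3.8 * 3.53 = 118.0432
qu = 162.756 + 58.7664 + 118.0432
qu = 339.57 kPa


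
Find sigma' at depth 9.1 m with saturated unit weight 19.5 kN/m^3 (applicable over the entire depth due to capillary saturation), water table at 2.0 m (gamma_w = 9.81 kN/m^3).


Total stress = gamma_sat * depth
sigma = 19.5 * 9.1 = 177.45 kPa
Pore water pressure u = gamma_w * (depth - d_wt)
u = 9.81 * (9.1 - 2.0) = 69.651 kPa
Effective stress = sigma - u
sigma' = 177.45 - 69.651 = 107.8 kPa


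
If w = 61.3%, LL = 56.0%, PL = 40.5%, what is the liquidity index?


Result: 1.342

Derivation:
First compute the plasticity index:
PI = LL - PL = 56.0 - 40.5 = 15.5
Then compute the liquidity index:
LI = (w - PL) / PI
LI = (61.3 - 40.5) / 15.5
LI = 1.342


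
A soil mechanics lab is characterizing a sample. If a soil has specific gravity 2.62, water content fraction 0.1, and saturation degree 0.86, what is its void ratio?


Using the relation e = Gs * w / S
e = 2.62 * 0.1 / 0.86
e = 0.3047


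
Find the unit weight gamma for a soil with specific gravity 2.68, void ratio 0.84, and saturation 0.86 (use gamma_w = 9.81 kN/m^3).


Result: 18.14 kN/m^3

Derivation:
Using gamma = gamma_w * (Gs + S*e) / (1 + e)
Numerator: Gs + S*e = 2.68 + 0.86*0.84 = 3.4024
Denominator: 1 + e = 1 + 0.84 = 1.84
gamma = 9.81 * 3.4024 / 1.84
gamma = 18.14 kN/m^3


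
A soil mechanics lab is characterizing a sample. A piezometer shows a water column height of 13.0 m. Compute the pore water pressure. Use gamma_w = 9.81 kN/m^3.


Result: 127.53 kPa

Derivation:
Using u = gamma_w * h_w
u = 9.81 * 13.0
u = 127.53 kPa


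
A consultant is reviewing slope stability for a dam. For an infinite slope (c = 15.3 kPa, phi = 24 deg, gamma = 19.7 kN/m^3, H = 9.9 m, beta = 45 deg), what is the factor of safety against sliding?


Using Fs = c / (gamma*H*sin(beta)*cos(beta)) + tan(phi)/tan(beta)
Cohesion contribution = 15.3 / (19.7*9.9*sin(45)*cos(45))
Cohesion contribution = 0.156899
Friction contribution = tan(24)/tan(45) = 0.445229
Fs = 0.156899 + 0.445229
Fs = 0.602


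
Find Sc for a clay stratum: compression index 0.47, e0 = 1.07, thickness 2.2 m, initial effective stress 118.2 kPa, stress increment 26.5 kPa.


Using Sc = Cc * H / (1 + e0) * log10((sigma0 + delta_sigma) / sigma0)
Stress ratio = (118.2 + 26.5) / 118.2 = 1.2242
log10(1.2242) = 0.0878511
Cc * H / (1 + e0) = 0.47 * 2.2 / (1 + 1.07) = 0.499517
Sc = 0.499517 * 0.0878511
Sc = 0.0439 m


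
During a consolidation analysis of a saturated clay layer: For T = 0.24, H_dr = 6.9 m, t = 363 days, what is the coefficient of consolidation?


Result: 0.03148 m^2/day

Derivation:
Using cv = T * H_dr^2 / t
H_dr^2 = 6.9^2 = 47.61
cv = 0.24 * 47.61 / 363
cv = 0.03148 m^2/day


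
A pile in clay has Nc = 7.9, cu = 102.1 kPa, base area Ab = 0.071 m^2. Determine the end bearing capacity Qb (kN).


Result: 57.27 kN

Derivation:
Using Qb = Nc * cu * Ab
Qb = 7.9 * 102.1 * 0.071
Qb = 57.27 kN


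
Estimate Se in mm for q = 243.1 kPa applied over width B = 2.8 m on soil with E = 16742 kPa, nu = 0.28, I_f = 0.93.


Using Se = q * B * (1 - nu^2) * I_f / E
1 - nu^2 = 1 - 0.28^2 = 0.9216
Se = 243.1 * 2.8 * 0.9216 * 0.93 / 16742
Se = 0.034847 m
Convert to mm: Se = 0.034847 * 1000 = 34.847 mm


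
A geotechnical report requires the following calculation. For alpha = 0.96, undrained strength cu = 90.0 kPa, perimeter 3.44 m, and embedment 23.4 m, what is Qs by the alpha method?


Using Qs = alpha * cu * perimeter * L
Qs = 0.96 * 90.0 * 3.44 * 23.4
Qs = 6954.85 kN
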